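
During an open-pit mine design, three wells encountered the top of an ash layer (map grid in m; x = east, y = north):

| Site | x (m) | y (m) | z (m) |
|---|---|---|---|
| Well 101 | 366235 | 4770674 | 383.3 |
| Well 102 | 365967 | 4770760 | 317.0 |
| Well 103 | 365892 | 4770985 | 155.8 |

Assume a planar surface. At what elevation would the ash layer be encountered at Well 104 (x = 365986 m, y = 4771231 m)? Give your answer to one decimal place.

Two edge vectors: Well 101→Well 102 = (-268, 86, -66.3), Well 101→Well 103 = (-343, 311, -227.5).
Normal n = (Well 101→Well 102) × (Well 101→Well 103) = (1054.3, -38229.1, -53850).
So ∂z/∂x = −n_x/n_z = 0.019578459 and ∂z/∂y = −n_y/n_z = −0.709918292.
Intercept c from Well 101: 383.3 − 7170.32 + 3386788.74 = 3380001.72.
At (365986, 4771231): z = 7165.4 − 3387184.2 + 3380001.72 = -17.0 m.

-17.0 m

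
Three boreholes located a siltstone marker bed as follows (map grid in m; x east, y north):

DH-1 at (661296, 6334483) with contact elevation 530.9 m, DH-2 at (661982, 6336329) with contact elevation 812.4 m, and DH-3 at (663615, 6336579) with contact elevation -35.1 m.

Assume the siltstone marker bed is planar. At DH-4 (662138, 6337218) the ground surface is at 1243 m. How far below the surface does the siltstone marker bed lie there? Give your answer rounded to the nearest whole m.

195 m

Two edge vectors: DH-1→DH-2 = (686, 1846, 281.5), DH-1→DH-3 = (2319, 2096, -566).
Normal n = (DH-1→DH-2) × (DH-1→DH-3) = (-1634860, 1041074.5, -2843018).
So ∂z/∂x = −n_x/n_z = −0.57504384 and ∂z/∂y = −n_y/n_z = 0.36618639.
Intercept c from DH-1: 530.9 + 380274.19 − 2319601.47 = −1938796.37.
At (662138, 6337218): z_contact = −380758.4 + 2320603.0 − 1938796.37 = 1048.2 m.
Depth below ground = 1243 − 1048.2 = 195 m.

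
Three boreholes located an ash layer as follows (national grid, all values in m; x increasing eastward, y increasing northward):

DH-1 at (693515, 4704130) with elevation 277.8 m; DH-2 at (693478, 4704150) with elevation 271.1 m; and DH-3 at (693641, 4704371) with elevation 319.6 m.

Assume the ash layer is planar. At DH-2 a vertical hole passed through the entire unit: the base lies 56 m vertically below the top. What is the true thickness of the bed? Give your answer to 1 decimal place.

Two edge vectors: DH-1→DH-2 = (-37, 20, -6.7), DH-1→DH-3 = (126, 241, 41.8).
Normal n = (DH-1→DH-2) × (DH-1→DH-3) = (2450.7, 702.4, -11437).
So ∂z/∂x = −n_x/n_z = 0.21428 and ∂z/∂y = −n_y/n_z = 0.06141.
|∇z| = √(a²+b²) = 0.22291, so dip δ = arctan(0.22291) = 12.57°.
True thickness = vertical thickness × cos δ = 56 × cos 12.57° = 54.7 m.

54.7 m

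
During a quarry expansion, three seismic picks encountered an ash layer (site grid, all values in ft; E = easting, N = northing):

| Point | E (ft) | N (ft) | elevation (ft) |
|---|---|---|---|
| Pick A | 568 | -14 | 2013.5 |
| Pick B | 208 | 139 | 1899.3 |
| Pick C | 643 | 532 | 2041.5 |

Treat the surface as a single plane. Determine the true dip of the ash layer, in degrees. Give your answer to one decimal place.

17.8°

Two edge vectors: Pick A→Pick B = (-360, 153, -114.2), Pick A→Pick C = (75, 546, 28).
Normal n = (Pick A→Pick B) × (Pick A→Pick C) = (66637.2, 1515, -208035).
So ∂z/∂E = −n_x/n_z = 0.32032 and ∂z/∂N = −n_y/n_z = 0.00728.
Gradient magnitude |∇z| = √(a² + b²) = √(0.10260 + 0.00005) = 0.32040.
True dip = arctan(0.32040) = 17.8°, dipping toward W (azimuth ≈ 269°).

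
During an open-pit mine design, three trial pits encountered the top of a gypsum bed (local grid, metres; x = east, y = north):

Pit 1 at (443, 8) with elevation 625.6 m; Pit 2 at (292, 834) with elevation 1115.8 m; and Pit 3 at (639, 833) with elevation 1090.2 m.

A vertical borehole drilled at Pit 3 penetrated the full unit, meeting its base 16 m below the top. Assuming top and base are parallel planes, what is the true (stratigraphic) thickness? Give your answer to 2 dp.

Let the plane be z = a·x + b·y + c.
Pit 2−Pit 1: −151a + 826b = 490.2;  Pit 3−Pit 1: 196a + 825b = 464.6.
Solving gives a = −0.07210, b = 0.58028.
|∇z| = √(a²+b²) = 0.58474, so dip δ = arctan(0.58474) = 30.32°.
True thickness = vertical thickness × cos δ = 16 × cos 30.32° = 13.81 m.

13.81 m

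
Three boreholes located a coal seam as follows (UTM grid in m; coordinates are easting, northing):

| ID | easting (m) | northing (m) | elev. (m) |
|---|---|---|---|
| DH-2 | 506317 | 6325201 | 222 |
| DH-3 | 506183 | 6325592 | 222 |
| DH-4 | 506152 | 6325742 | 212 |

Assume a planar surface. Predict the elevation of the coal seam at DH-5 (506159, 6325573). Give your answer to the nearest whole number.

237 m

Let the plane be z = a·easting + b·northing + c.
DH-3−DH-2: −134a + 391b = 0;  DH-4−DH-2: −165a + 541b = −10.
Solving gives a = −0.49003635, b = −0.16794084.
Then c = 222 − a·506317 − b·6325201 = 1310595.33.
At (506159, 6325573): z = −248036.3 − 1062322.1 + 1310595.33 = 237.0 m.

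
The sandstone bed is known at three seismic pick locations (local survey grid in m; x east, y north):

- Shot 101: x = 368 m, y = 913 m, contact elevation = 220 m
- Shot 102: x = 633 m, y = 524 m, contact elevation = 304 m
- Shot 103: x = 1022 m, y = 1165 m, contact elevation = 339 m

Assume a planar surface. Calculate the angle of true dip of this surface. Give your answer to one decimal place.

Let the plane be z = a·x + b·y + c.
Shot 102−Shot 101: 265a − 389b = 84;  Shot 103−Shot 101: 654a + 252b = 119.
Solving gives a = 0.21003, b = −0.07286.
Gradient magnitude |∇z| = √(a² + b²) = √(0.04411 + 0.00531) = 0.22231.
True dip = arctan(0.22231) = 12.5°, dipping toward WNW (azimuth ≈ 289°).

12.5°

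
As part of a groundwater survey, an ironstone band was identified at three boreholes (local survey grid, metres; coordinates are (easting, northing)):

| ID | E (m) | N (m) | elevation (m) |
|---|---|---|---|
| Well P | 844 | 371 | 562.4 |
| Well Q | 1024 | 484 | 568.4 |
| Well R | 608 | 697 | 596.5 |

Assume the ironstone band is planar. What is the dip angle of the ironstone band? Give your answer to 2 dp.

Let the plane be z = a·E + b·N + c.
Well Q−Well P: 180a + 113b = 6;  Well R−Well P: −236a + 326b = 34.1.
Solving gives a = −0.02223, b = 0.08851.
Gradient magnitude |∇z| = √(a² + b²) = √(0.00049 + 0.00783) = 0.09126.
True dip = arctan(0.09126) = 5.21°, dipping toward SSE (azimuth ≈ 166°).

5.21°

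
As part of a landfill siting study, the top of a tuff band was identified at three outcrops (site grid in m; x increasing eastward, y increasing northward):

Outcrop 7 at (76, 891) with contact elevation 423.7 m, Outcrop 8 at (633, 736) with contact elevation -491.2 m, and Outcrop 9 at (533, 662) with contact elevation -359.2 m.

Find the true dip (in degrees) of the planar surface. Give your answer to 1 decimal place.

57.8°

Let the plane be z = a·x + b·y + c.
Outcrop 8−Outcrop 7: 557a − 155b = −914.9;  Outcrop 9−Outcrop 7: 457a − 229b = −782.9.
Solving gives a = −1.55440, b = 0.31676.
Gradient magnitude |∇z| = √(a² + b²) = √(2.41617 + 0.10034) = 1.58635.
True dip = arctan(1.58635) = 57.8°, dipping toward ESE (azimuth ≈ 102°).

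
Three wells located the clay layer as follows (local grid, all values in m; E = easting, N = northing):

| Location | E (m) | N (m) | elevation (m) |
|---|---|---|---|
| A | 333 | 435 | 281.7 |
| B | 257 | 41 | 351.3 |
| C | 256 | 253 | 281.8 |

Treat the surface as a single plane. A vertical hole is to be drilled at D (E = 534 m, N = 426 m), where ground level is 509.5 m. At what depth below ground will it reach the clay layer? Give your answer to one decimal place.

Let the plane be z = a·E + b·N + c.
B−A: −76a − 394b = 69.6;  C−A: −77a − 182b = 0.1.
Solving gives a = 0.76504, b = −0.32422.
Then c = 281.7 − a·333 − b·435 = 167.98.
At (534, 426): z_contact = 408.53 − 138.12 + 167.98 = 438.39 m.
Depth below ground = 509.5 − 438.39 = 71.1 m.

71.1 m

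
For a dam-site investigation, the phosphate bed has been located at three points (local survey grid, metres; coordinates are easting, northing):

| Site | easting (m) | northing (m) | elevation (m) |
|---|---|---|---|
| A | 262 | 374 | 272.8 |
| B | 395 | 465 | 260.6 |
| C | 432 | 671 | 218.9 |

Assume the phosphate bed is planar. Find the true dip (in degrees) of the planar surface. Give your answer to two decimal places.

12.33°

Let the plane be z = a·easting + b·northing + c.
B−A: 133a + 91b = −12.2;  C−A: 170a + 297b = −53.9.
Solving gives a = 0.05333, b = −0.21201.
Gradient magnitude |∇z| = √(a² + b²) = √(0.00284 + 0.04495) = 0.21861.
True dip = arctan(0.21861) = 12.33°, dipping toward NNW (azimuth ≈ 346°).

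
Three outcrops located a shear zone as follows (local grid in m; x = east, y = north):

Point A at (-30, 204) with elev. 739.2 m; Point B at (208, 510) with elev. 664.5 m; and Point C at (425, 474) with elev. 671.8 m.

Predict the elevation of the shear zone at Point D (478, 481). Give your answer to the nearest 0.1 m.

669.8 m

Let the plane be z = a·x + b·y + c.
Point B−Point A: 238a + 306b = −74.7;  Point C−Point A: 455a + 270b = −67.4.
Solving gives a = −0.00607, b = −0.23939.
Then c = 739.2 − a·-30 − b·204 = 787.85.
At (478, 481): z = −2.9 − 115.1 + 787.85 = 669.8 m.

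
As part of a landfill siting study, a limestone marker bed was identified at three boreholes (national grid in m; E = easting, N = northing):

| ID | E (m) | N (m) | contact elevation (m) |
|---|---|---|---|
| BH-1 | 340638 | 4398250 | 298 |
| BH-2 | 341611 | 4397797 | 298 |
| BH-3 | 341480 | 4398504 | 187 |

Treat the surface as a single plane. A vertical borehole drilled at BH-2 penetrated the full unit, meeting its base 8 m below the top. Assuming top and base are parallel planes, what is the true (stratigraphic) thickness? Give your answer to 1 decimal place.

Let the plane be z = a·E + b·N + c.
BH-2−BH-1: 973a − 453b = 0;  BH-3−BH-1: 842a + 254b = −111.
Solving gives a = −0.08000, b = −0.17182.
|∇z| = √(a²+b²) = 0.18953, so dip δ = arctan(0.18953) = 10.73°.
True thickness = vertical thickness × cos δ = 8 × cos 10.73° = 7.9 m.

7.9 m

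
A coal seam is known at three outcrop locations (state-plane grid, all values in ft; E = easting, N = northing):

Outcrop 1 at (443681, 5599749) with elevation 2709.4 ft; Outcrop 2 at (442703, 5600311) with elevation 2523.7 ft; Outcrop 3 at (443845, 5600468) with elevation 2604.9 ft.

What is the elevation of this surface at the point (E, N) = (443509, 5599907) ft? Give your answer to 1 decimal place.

Let the plane be z = a·E + b·N + c.
Outcrop 2−Outcrop 1: −978a + 562b = −185.7;  Outcrop 3−Outcrop 1: 164a + 719b = −104.5.
Solving gives a = 0.094033193, b = −0.166789212.
Then c = 2709.4 − a·443681 − b·5599749 = 894966.38.
At (443509, 5599907): z = 41704.6 − 934004.1 + 894966.38 = 2666.9 ft.

2666.9 ft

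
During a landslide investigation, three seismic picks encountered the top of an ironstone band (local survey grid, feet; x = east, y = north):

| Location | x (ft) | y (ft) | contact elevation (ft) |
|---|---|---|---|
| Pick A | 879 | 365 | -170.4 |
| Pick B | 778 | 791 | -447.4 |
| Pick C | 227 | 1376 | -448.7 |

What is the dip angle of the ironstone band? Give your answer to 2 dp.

Let the plane be z = a·x + b·y + c.
Pick B−Pick A: −101a + 426b = −277;  Pick C−Pick A: −652a + 1011b = −278.3.
Solving gives a = −0.91944, b = −0.86822.
Gradient magnitude |∇z| = √(a² + b²) = √(0.84537 + 0.75381) = 1.26459.
True dip = arctan(1.26459) = 51.66°, dipping toward NE (azimuth ≈ 047°).

51.66°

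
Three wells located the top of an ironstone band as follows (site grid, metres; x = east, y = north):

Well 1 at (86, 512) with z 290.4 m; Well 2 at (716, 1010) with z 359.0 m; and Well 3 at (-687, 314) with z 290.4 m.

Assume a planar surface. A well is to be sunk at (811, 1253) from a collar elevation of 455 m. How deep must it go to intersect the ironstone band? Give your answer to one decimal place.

Two edge vectors: Well 1→Well 2 = (630, 498, 68.6), Well 1→Well 3 = (-773, -198, 0).
Normal n = (Well 1→Well 2) × (Well 1→Well 3) = (13582.8, -53027.8, 260214).
So ∂z/∂x = −n_x/n_z = −0.052199 and ∂z/∂y = −n_y/n_z = 0.203785.
Intercept c from Well 1: 290.4 + 4.49 − 104.34 = 190.55.
At (811, 1253): z_contact = −42.33 + 255.34 + 190.55 = 403.56 m.
Depth below ground = 455 − 403.56 = 51.4 m.

51.4 m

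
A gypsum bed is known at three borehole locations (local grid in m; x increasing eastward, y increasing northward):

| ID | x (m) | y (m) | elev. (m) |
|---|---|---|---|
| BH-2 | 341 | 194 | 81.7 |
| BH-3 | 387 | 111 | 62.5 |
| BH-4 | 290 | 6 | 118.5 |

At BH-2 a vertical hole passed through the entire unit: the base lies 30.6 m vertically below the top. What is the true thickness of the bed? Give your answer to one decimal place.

Two edge vectors: BH-2→BH-3 = (46, -83, -19.2), BH-2→BH-4 = (-51, -188, 36.8).
Normal n = (BH-2→BH-3) × (BH-2→BH-4) = (-6664, -713.6, -12881).
So ∂z/∂x = −n_x/n_z = −0.51735 and ∂z/∂y = −n_y/n_z = −0.05540.
|∇z| = √(a²+b²) = 0.52031, so dip δ = arctan(0.52031) = 27.49°.
True thickness = vertical thickness × cos δ = 30.6 × cos 27.49° = 27.1 m.

27.1 m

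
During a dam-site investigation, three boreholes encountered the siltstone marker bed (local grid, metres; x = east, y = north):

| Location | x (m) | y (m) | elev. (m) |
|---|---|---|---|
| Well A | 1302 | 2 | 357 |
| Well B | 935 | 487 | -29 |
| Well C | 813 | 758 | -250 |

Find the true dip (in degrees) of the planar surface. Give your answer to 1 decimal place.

Let the plane be z = a·x + b·y + c.
Well B−Well A: −367a + 485b = −386;  Well C−Well A: −489a + 756b = −607.
Solving gives a = −0.06402, b = −0.84432.
Gradient magnitude |∇z| = √(a² + b²) = √(0.00410 + 0.71287) = 0.84674.
True dip = arctan(0.84674) = 40.3°, dipping toward N (azimuth ≈ 004°).

40.3°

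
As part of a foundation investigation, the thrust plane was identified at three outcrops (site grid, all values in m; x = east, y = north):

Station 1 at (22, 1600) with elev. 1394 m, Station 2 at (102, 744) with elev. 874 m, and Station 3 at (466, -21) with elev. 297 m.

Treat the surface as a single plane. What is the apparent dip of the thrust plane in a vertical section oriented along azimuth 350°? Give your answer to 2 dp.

32.19°

Let the plane be z = a·x + b·y + c.
Station 2−Station 1: 80a − 856b = −520;  Station 3−Station 1: 444a − 1621b = −1097.
Solving gives a = −0.38386, b = 0.57160.
Unit vector along 350° is (sin 350°, cos 350°) = (-0.1736, 0.9848).
Slope in that direction = a·(-0.1736) + b·(0.9848) = 0.62957.
Apparent dip = arctan|0.62957| = 32.19° (true dip is 34.5°, so apparent ≤ true as expected).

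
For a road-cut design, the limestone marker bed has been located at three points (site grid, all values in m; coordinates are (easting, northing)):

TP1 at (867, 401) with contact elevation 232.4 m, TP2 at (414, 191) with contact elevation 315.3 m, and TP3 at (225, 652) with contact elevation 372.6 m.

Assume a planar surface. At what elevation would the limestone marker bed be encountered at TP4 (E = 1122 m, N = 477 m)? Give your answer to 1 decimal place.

184.0 m

Two edge vectors: TP1→TP2 = (-453, -210, 82.9), TP1→TP3 = (-642, 251, 140.2).
Normal n = (TP1→TP2) × (TP1→TP3) = (-50249.9, 10288.8, -248523).
So ∂z/∂E = −n_x/n_z = −0.202194 and ∂z/∂N = −n_y/n_z = 0.041400.
Intercept c from TP1: 232.4 + 175.30 − 16.60 = 391.10.
At (1122, 477): z = −226.9 + 19.7 + 391.10 = 184.0 m.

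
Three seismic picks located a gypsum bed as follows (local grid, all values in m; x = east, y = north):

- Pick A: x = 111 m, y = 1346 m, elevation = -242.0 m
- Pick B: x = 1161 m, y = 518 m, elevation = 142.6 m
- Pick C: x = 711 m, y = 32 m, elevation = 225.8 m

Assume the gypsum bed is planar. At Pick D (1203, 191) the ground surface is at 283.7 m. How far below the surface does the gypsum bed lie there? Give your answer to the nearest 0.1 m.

Let the plane be z = a·x + b·y + c.
Pick B−Pick A: 1050a − 828b = 384.6;  Pick C−Pick A: 600a − 1314b = 467.8.
Solving gives a = 0.133680, b = −0.294971.
Then c = -242 − a·111 − b·1346 = 140.19.
At (1203, 191): z_contact = 160.82 − 56.34 + 140.19 = 244.67 m.
Depth below ground = 283.7 − 244.67 = 39.0 m.

39.0 m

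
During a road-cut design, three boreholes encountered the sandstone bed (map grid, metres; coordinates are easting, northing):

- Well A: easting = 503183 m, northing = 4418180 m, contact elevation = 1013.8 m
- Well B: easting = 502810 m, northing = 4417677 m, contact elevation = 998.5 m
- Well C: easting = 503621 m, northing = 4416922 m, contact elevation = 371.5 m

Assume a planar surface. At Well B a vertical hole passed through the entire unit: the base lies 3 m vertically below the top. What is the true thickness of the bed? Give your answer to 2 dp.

2.61 m

Two edge vectors: Well A→Well B = (-373, -503, -15.3), Well A→Well C = (438, -1258, -642.3).
Normal n = (Well A→Well B) × (Well A→Well C) = (303829.5, -246279.3, 689548).
So ∂z/∂easting = −n_x/n_z = −0.44062 and ∂z/∂northing = −n_y/n_z = 0.35716.
|∇z| = √(a²+b²) = 0.56720, so dip δ = arctan(0.56720) = 29.56°.
True thickness = vertical thickness × cos δ = 3 × cos 29.56° = 2.61 m.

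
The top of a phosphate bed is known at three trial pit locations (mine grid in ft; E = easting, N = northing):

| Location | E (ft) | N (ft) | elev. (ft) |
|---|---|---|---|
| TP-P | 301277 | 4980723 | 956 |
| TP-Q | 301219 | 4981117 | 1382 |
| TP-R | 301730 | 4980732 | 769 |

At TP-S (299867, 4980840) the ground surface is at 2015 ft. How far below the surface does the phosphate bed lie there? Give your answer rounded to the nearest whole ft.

329 ft

Two edge vectors: TP-P→TP-Q = (-58, 394, 426), TP-P→TP-R = (453, 9, -187).
Normal n = (TP-P→TP-Q) × (TP-P→TP-R) = (-77512, 182132, -179004).
So ∂z/∂E = −n_x/n_z = −0.43301826 and ∂z/∂N = −n_y/n_z = 1.01747447.
Intercept c from TP-P: 956 + 130458.44 − 5067758.49 = −4936344.05.
At (299867, 4980840): z_contact = −129847.9 + 5067877.5 − 4936344.05 = 1685.6 ft.
Depth below ground = 2015 − 1685.6 = 329 ft.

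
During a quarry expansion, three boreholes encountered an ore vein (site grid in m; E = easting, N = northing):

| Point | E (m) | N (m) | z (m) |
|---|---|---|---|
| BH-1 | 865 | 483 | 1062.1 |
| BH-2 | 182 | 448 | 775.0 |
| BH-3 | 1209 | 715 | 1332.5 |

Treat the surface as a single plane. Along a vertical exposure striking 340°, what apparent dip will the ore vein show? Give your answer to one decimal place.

Two edge vectors: BH-1→BH-2 = (-683, -35, -287.1), BH-1→BH-3 = (344, 232, 270.4).
Normal n = (BH-1→BH-2) × (BH-1→BH-3) = (57143.2, 85920.8, -146416).
So ∂z/∂E = −n_x/n_z = 0.39028 and ∂z/∂N = −n_y/n_z = 0.58683.
Unit vector along 340° is (sin 340°, cos 340°) = (-0.3420, 0.9397).
Slope in that direction = a·(-0.3420) + b·(0.9397) = 0.41795.
Apparent dip = arctan|0.41795| = 22.7° (true dip is 35.2°, so apparent ≤ true as expected).

22.7°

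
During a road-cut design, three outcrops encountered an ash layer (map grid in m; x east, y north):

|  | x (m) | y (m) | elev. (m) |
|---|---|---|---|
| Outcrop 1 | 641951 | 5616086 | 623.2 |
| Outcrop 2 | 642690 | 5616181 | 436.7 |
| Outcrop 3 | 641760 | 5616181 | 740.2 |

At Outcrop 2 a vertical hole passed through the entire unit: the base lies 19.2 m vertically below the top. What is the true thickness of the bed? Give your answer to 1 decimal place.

16.0 m

Let the plane be z = a·x + b·y + c.
Outcrop 2−Outcrop 1: 739a + 95b = −186.5;  Outcrop 3−Outcrop 1: −191a + 95b = 117.
Solving gives a = −0.32634, b = 0.57546.
|∇z| = √(a²+b²) = 0.66155, so dip δ = arctan(0.66155) = 33.49°.
True thickness = vertical thickness × cos δ = 19.2 × cos 33.49° = 16.0 m.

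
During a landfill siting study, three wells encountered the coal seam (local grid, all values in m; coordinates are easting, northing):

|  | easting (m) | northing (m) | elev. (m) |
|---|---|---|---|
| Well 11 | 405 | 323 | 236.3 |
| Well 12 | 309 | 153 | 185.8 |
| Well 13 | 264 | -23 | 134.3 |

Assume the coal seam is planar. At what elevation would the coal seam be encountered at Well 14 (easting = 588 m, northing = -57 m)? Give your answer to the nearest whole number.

129 m

Let the plane be z = a·easting + b·northing + c.
Well 12−Well 11: −96a − 170b = −50.5;  Well 13−Well 11: −141a − 346b = −102.
Solving gives a = 0.01438, b = 0.28894.
Then c = 236.3 − a·405 − b·323 = 137.15.
At (588, -57): z = 8.5 − 16.5 + 137.15 = 129.1 m.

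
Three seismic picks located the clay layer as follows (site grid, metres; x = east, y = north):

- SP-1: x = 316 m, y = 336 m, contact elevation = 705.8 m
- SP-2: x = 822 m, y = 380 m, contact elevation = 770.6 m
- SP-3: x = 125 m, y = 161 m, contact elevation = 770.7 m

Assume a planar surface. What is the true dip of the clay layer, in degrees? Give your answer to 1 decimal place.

Let the plane be z = a·x + b·y + c.
SP-2−SP-1: 506a + 44b = 64.8;  SP-3−SP-1: −191a − 175b = 64.9.
Solving gives a = 0.17712, b = −0.56417.
Gradient magnitude |∇z| = √(a² + b²) = √(0.03137 + 0.31829) = 0.59132.
True dip = arctan(0.59132) = 30.6°, dipping toward NNW (azimuth ≈ 343°).

30.6°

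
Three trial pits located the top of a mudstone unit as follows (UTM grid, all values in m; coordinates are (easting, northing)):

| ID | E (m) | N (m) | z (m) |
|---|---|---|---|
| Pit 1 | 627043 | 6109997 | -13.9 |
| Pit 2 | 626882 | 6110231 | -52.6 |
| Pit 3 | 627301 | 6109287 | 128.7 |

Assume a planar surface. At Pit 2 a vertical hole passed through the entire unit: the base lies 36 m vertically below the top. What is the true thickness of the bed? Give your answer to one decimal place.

34.8 m

Let the plane be z = a·E + b·N + c.
Pit 2−Pit 1: −161a + 234b = −38.7;  Pit 3−Pit 1: 258a − 710b = 142.6.
Solving gives a = −0.10923, b = −0.24054.
|∇z| = √(a²+b²) = 0.26417, so dip δ = arctan(0.26417) = 14.80°.
True thickness = vertical thickness × cos δ = 36 × cos 14.80° = 34.8 m.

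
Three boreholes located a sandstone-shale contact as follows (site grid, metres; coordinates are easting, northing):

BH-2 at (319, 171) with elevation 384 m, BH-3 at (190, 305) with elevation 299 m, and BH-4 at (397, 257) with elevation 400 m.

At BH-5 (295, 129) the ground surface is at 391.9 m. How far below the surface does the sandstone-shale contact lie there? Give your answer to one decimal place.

Two edge vectors: BH-2→BH-3 = (-129, 134, -85), BH-2→BH-4 = (78, 86, 16).
Normal n = (BH-2→BH-3) × (BH-2→BH-4) = (9454, -4566, -21546).
So ∂z/∂easting = −n_x/n_z = 0.43878 and ∂z/∂northing = −n_y/n_z = −0.21192.
Intercept c from BH-2: 384 − 139.97 + 36.24 = 280.27.
At (295, 129): z_contact = 129.44 − 27.34 + 280.27 = 382.37 m.
Depth below ground = 391.9 − 382.37 = 9.5 m.

9.5 m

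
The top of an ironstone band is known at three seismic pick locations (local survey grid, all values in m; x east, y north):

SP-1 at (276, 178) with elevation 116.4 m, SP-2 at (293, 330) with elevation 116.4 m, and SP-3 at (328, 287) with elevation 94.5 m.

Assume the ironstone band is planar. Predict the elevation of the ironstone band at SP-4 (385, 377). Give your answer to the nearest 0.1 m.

68.7 m

Two edge vectors: SP-1→SP-2 = (17, 152, 0), SP-1→SP-3 = (52, 109, -21.9).
Normal n = (SP-1→SP-2) × (SP-1→SP-3) = (-3328.8, 372.3, -6051).
So ∂z/∂x = −n_x/n_z = −0.55012 and ∂z/∂y = −n_y/n_z = 0.06153.
Intercept c from SP-1: 116.4 + 151.83 − 10.95 = 257.28.
At (385, 377): z = −211.8 + 23.2 + 257.28 = 68.7 m.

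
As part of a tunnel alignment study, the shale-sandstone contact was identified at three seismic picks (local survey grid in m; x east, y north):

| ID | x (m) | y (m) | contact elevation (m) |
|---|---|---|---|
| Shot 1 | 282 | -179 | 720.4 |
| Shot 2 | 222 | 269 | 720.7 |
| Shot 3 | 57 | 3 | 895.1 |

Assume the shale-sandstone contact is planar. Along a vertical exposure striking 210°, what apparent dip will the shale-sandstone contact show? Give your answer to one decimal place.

Let the plane be z = a·x + b·y + c.
Shot 2−Shot 1: −60a + 448b = 0.3;  Shot 3−Shot 1: −225a + 182b = 174.7.
Solving gives a = −0.87017, b = −0.11587.
Unit vector along 210° is (sin 210°, cos 210°) = (-0.5000, -0.8660).
Slope in that direction = a·(-0.5000) + b·(-0.8660) = 0.53543.
Apparent dip = arctan|0.53543| = 28.2° (true dip is 41.3°, so apparent ≤ true as expected).

28.2°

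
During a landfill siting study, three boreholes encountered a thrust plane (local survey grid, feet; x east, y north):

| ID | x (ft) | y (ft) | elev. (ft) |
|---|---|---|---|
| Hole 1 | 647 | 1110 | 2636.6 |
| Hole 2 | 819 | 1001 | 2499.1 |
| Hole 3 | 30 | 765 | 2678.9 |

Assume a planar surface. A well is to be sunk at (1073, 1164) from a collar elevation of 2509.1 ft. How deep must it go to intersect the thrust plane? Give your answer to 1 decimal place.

Let the plane be z = a·x + b·y + c.
Hole 2−Hole 1: 172a − 109b = −137.5;  Hole 3−Hole 1: −617a − 345b = 42.3.
Solving gives a = −0.411146, b = 0.612687.
Then c = 2636.6 − a·647 − b·1110 = 2222.53.
At (1073, 1164): z_contact = −441.16 + 713.17 + 2222.53 = 2494.54 ft.
Depth below ground = 2509.1 − 2494.54 = 14.6 ft.

14.6 ft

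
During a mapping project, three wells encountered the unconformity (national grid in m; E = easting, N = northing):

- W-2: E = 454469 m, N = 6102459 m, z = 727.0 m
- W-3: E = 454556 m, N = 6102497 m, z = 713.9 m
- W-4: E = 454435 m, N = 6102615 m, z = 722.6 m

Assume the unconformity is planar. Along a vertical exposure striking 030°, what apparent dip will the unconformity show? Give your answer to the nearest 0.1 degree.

6.4°

Two edge vectors: W-2→W-3 = (87, 38, -13.1), W-2→W-4 = (-34, 156, -4.4).
Normal n = (W-2→W-3) × (W-2→W-4) = (1876.4, 828.2, 14864).
So ∂z/∂E = −n_x/n_z = −0.12624 and ∂z/∂N = −n_y/n_z = −0.05572.
Unit vector along 030° is (sin 30°, cos 30°) = (0.5000, 0.8660).
Slope in that direction = a·(0.5000) + b·(0.8660) = −0.11137.
Apparent dip = arctan|0.11137| = 6.4° (true dip is 7.9°, so apparent ≤ true as expected).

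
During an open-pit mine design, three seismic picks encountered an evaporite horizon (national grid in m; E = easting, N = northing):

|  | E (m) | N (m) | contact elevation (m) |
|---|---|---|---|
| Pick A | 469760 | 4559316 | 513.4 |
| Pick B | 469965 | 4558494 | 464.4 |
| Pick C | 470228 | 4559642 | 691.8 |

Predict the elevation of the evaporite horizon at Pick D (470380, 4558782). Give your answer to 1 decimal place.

Let the plane be z = a·E + b·N + c.
Pick B−Pick A: 205a − 822b = −49;  Pick C−Pick A: 468a + 326b = 178.4.
Solving gives a = 0.289398174, b = 0.131784216.
Then c = 513.4 − a·469760 − b·4559316 = −736280.17.
At (470380, 4558782): z = 136127.1 + 600775.5 − 736280.17 = 622.5 m.

622.5 m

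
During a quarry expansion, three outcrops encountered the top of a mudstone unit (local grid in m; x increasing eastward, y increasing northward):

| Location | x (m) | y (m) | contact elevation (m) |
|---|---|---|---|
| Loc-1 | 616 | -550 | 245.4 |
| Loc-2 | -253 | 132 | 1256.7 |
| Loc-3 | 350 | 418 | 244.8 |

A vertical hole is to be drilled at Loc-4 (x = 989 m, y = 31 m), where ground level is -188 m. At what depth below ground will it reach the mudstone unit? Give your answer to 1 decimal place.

Let the plane be z = a·x + b·y + c.
Loc-2−Loc-1: −869a + 682b = 1011.3;  Loc-3−Loc-1: −266a + 968b = −0.6.
Solving gives a = −1.48435, b = −0.40851.
Then c = 245.4 − a·616 − b·-550 = 935.08.
At (989, 31): z_contact = −1468.03 − 12.66 + 935.08 = -545.61 m.
Depth below ground = -188 − (-545.61) = 357.6 m.

357.6 m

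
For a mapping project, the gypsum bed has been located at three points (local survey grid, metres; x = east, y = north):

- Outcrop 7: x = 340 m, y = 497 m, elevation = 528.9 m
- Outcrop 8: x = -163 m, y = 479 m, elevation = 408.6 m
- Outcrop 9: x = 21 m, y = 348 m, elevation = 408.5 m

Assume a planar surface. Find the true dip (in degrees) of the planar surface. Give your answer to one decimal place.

21.5°

Two edge vectors: Outcrop 7→Outcrop 8 = (-503, -18, -120.3), Outcrop 7→Outcrop 9 = (-319, -149, -120.4).
Normal n = (Outcrop 7→Outcrop 8) × (Outcrop 7→Outcrop 9) = (-15757.5, -22185.5, 69205).
So ∂z/∂x = −n_x/n_z = 0.22769 and ∂z/∂y = −n_y/n_z = 0.32058.
Gradient magnitude |∇z| = √(a² + b²) = √(0.05184 + 0.10277) = 0.39321.
True dip = arctan(0.39321) = 21.5°, dipping toward SW (azimuth ≈ 215°).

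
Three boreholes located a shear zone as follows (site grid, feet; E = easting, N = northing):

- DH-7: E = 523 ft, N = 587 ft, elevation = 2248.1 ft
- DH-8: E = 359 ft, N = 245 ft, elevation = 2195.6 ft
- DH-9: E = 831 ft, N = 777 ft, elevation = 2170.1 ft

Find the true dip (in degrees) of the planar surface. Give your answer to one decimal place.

32.2°

Two edge vectors: DH-7→DH-8 = (-164, -342, -52.5), DH-7→DH-9 = (308, 190, -78).
Normal n = (DH-7→DH-8) × (DH-7→DH-9) = (36651, -28962, 74176).
So ∂z/∂E = −n_x/n_z = −0.49411 and ∂z/∂N = −n_y/n_z = 0.39045.
Gradient magnitude |∇z| = √(a² + b²) = √(0.24414 + 0.15245) = 0.62976.
True dip = arctan(0.62976) = 32.2°, dipping toward SE (azimuth ≈ 128°).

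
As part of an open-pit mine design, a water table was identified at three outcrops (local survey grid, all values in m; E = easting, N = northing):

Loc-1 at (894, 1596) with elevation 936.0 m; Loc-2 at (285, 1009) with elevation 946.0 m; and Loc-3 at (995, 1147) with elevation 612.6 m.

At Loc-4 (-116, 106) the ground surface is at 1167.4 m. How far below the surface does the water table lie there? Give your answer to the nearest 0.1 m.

Two edge vectors: Loc-1→Loc-2 = (-609, -587, 10), Loc-1→Loc-3 = (101, -449, -323.4).
Normal n = (Loc-1→Loc-2) × (Loc-1→Loc-3) = (194325.8, -195940.6, 332728).
So ∂z/∂E = −n_x/n_z = −0.584038 and ∂z/∂N = −n_y/n_z = 0.588891.
Intercept c from Loc-1: 936 + 522.13 − 939.87 = 518.26.
At (-116, 106): z_contact = 67.75 + 62.42 + 518.26 = 648.43 m.
Depth below ground = 1167.4 − 648.43 = 519.0 m.

519.0 m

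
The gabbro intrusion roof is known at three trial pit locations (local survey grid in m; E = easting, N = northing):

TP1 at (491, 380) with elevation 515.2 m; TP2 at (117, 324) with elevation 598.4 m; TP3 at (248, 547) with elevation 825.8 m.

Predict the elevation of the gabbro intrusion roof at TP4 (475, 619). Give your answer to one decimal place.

823.2 m

Two edge vectors: TP1→TP2 = (-374, -56, 83.2), TP1→TP3 = (-243, 167, 310.6).
Normal n = (TP1→TP2) × (TP1→TP3) = (-31288, 95946.8, -76066).
So ∂z/∂E = −n_x/n_z = −0.41133 and ∂z/∂N = −n_y/n_z = 1.26136.
Intercept c from TP1: 515.2 + 201.96 − 479.32 = 237.84.
At (475, 619): z = −195.4 + 780.8 + 237.84 = 823.2 m.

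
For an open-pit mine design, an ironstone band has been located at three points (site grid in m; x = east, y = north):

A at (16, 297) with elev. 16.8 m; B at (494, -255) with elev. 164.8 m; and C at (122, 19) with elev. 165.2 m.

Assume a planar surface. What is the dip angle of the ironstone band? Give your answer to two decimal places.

42.71°

Let the plane be z = a·x + b·y + c.
B−A: 478a − 552b = 148;  C−A: 106a − 278b = 148.4.
Solving gives a = −0.54823, b = −0.74285.
Gradient magnitude |∇z| = √(a² + b²) = √(0.30055 + 0.55183) = 0.92324.
True dip = arctan(0.92324) = 42.71°, dipping toward NE (azimuth ≈ 036°).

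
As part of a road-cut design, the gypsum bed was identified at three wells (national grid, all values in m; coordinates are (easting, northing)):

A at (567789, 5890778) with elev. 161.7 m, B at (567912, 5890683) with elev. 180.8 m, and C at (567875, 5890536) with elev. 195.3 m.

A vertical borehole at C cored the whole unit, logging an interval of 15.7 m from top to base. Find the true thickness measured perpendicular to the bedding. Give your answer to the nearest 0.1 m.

15.6 m

Two edge vectors: A→B = (123, -95, 19.1), A→C = (86, -242, 33.6).
Normal n = (A→B) × (A→C) = (1430.2, -2490.2, -21596).
So ∂z/∂E = −n_x/n_z = 0.06623 and ∂z/∂N = −n_y/n_z = −0.11531.
|∇z| = √(a²+b²) = 0.13297, so dip δ = arctan(0.13297) = 7.57°.
True thickness = vertical thickness × cos δ = 15.7 × cos 7.57° = 15.6 m.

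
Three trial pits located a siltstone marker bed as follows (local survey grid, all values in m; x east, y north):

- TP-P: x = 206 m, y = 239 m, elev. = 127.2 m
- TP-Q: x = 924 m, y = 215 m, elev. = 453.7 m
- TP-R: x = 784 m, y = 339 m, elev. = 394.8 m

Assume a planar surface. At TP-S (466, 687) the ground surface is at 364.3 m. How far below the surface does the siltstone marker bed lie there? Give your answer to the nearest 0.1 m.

100.6 m

Two edge vectors: TP-P→TP-Q = (718, -24, 326.5), TP-P→TP-R = (578, 100, 267.6).
Normal n = (TP-P→TP-Q) × (TP-P→TP-R) = (-39072.4, -3419.8, 85672).
So ∂z/∂x = −n_x/n_z = 0.45607 and ∂z/∂y = −n_y/n_z = 0.03992.
Intercept c from TP-P: 127.2 − 93.95 − 9.54 = 23.71.
At (466, 687): z_contact = 212.53 + 27.42 + 23.71 = 263.66 m.
Depth below ground = 364.3 − 263.66 = 100.6 m.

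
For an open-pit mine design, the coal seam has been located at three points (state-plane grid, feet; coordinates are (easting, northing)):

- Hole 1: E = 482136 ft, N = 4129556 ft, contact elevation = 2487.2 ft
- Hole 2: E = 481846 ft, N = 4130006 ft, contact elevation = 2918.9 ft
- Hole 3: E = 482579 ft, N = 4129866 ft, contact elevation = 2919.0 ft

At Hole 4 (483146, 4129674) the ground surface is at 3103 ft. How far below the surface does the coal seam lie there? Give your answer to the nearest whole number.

Let the plane be z = a·E + b·N + c.
Hole 2−Hole 1: −290a + 450b = 431.7;  Hole 3−Hole 1: 443a + 310b = 431.8.
Solving gives a = 0.20910285, b = 1.09408850.
Then c = 2487.2 − a·482136 − b·4129556 = −4616428.56.
At (483146, 4129674): z_contact = 101027.2 + 4518228.9 − 4616428.56 = 2827.5 ft.
Depth below ground = 3103 − 2827.5 = 276 ft.

276 ft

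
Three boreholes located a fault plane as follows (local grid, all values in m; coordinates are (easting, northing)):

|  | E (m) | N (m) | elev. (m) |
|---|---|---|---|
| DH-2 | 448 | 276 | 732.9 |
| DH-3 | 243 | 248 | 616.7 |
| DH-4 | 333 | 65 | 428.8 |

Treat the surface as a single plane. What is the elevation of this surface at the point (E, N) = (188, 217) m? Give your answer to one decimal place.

556.8 m

Let the plane be z = a·E + b·N + c.
DH-3−DH-2: −205a − 28b = −116.2;  DH-4−DH-2: −115a − 211b = −304.1.
Solving gives a = 0.39974, b = 1.22337.
Then c = 732.9 − a·448 − b·276 = 216.17.
At (188, 217): z = 75.2 + 265.5 + 216.17 = 556.8 m.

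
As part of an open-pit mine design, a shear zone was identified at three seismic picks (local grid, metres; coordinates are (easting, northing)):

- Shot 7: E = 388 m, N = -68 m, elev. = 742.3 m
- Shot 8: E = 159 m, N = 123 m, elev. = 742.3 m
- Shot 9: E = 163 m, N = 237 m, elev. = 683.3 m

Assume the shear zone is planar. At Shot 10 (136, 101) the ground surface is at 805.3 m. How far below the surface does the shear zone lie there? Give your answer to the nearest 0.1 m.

Two edge vectors: Shot 7→Shot 8 = (-229, 191, 0), Shot 7→Shot 9 = (-225, 305, -59).
Normal n = (Shot 7→Shot 8) × (Shot 7→Shot 9) = (-11269, -13511, -26870).
So ∂z/∂E = −n_x/n_z = −0.41939 and ∂z/∂N = −n_y/n_z = −0.50283.
Intercept c from Shot 7: 742.3 + 162.72 − 34.19 = 870.83.
At (136, 101): z_contact = −57.04 − 50.79 + 870.83 = 763.01 m.
Depth below ground = 805.3 − 763.01 = 42.3 m.

42.3 m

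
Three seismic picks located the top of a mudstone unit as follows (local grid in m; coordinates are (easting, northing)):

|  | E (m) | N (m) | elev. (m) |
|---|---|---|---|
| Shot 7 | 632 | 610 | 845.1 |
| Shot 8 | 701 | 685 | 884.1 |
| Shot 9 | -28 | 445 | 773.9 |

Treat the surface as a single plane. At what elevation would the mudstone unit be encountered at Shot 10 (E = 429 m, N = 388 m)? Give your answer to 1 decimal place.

Let the plane be z = a·E + b·N + c.
Shot 8−Shot 7: 69a + 75b = 39;  Shot 9−Shot 7: −660a − 165b = −71.2.
Solving gives a = −0.02873, b = 0.54643.
Then c = 845.1 − a·632 − b·610 = 529.93.
At (429, 388): z = −12.3 + 212.0 + 529.93 = 729.6 m.

729.6 m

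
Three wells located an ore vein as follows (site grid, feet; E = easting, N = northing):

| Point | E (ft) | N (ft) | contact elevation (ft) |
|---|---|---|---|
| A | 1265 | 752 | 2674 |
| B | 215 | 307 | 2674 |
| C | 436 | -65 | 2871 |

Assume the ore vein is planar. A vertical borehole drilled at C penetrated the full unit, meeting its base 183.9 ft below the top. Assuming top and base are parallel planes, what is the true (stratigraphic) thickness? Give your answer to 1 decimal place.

Let the plane be z = a·E + b·N + c.
B−A: −1050a − 445b = 0;  C−A: −829a − 817b = 197.
Solving gives a = 0.17929, b = −0.42305.
|∇z| = √(a²+b²) = 0.45948, so dip δ = arctan(0.45948) = 24.68°.
True thickness = vertical thickness × cos δ = 183.9 × cos 24.68° = 167.1 ft.

167.1 ft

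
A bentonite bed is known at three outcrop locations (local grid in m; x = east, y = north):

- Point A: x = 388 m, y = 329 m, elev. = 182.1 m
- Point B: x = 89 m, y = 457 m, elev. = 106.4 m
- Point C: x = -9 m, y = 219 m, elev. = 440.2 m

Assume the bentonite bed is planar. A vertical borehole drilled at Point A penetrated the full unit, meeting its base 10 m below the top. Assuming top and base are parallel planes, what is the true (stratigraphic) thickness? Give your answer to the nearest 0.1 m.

6.1 m

Let the plane be z = a·x + b·y + c.
Point B−Point A: −299a + 128b = −75.7;  Point C−Point A: −397a − 110b = 258.1.
Solving gives a = −0.29520, b = −1.28097.
|∇z| = √(a²+b²) = 1.31454, so dip δ = arctan(1.31454) = 52.74°.
True thickness = vertical thickness × cos δ = 10 × cos 52.74° = 6.1 m.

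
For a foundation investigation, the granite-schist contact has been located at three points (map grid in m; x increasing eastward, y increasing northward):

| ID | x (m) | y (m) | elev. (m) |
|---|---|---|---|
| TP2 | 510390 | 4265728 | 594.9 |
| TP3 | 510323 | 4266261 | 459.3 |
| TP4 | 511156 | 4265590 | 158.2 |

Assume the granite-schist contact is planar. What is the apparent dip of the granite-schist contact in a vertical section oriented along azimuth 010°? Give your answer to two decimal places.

Let the plane be z = a·x + b·y + c.
TP3−TP2: −67a + 533b = −135.6;  TP4−TP2: 766a − 138b = −436.7.
Solving gives a = −0.63021, b = −0.33363.
Unit vector along 010° is (sin 10°, cos 10°) = (0.1736, 0.9848).
Slope in that direction = a·(0.1736) + b·(0.9848) = −0.43799.
Apparent dip = arctan|0.43799| = 23.65° (true dip is 35.5°, so apparent ≤ true as expected).

23.65°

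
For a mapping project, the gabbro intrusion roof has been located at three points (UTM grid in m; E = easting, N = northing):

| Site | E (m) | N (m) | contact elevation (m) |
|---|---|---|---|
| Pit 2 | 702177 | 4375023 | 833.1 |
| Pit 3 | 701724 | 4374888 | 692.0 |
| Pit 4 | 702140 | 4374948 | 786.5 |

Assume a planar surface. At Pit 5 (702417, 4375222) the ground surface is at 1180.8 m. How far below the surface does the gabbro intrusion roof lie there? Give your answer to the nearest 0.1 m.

203.1 m

Let the plane be z = a·E + b·N + c.
Pit 3−Pit 2: −453a − 135b = −141.1;  Pit 4−Pit 2: −37a − 75b = −46.6.
Solving gives a = 0.148084886, b = 0.548278123.
Then c = 833.1 − a·702177 − b·4375023 = −2501878.10.
At (702417, 4375222): z_contact = 104017.34 + 2398838.51 − 2501878.10 = 977.75 m.
Depth below ground = 1180.8 − 977.75 = 203.1 m.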